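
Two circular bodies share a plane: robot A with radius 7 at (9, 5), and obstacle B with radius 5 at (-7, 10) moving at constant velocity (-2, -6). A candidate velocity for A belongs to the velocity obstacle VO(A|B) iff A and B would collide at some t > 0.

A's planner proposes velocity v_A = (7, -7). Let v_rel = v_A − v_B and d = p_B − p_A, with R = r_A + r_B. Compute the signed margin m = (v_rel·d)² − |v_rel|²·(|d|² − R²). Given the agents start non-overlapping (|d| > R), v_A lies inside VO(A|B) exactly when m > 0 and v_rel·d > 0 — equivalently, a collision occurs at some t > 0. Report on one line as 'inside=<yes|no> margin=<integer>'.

d = (-16, 5),  |d|² = 281;  R = 7+5 = 12,  c = 281−12² = 137
v_rel = (9, -1),  |v_rel|² = 82;  v_rel·d = (9)·(-16) + (-1)·(5) = -149
82·t² + 298·t + 137 = 0  ⇒  m = (-149)² − 82·137 = 10967
m = 10967 > 0,  v_rel·d = -149 < 0  ⇒  outside

inside=no margin=10967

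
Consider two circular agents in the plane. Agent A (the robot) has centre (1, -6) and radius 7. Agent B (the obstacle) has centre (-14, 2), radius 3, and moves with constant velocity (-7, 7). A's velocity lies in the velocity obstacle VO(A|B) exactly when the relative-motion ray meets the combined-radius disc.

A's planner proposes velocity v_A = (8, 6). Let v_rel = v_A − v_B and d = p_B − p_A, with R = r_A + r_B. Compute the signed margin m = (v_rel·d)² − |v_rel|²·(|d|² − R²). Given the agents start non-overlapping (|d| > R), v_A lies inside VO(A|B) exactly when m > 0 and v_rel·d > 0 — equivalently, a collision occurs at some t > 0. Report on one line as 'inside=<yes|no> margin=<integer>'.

d = (-15, 8),  |d|² = 289;  R = 7+3 = 10,  c = 289−10² = 189
v_rel = (15, -1),  |v_rel|² = 226;  v_rel·d = (15)·(-15) + (-1)·(8) = -233
226·t² + 466·t + 189 = 0  ⇒  m = (-233)² − 226·189 = 11575
m = 11575 > 0,  v_rel·d = -233 < 0  ⇒  outside

inside=no margin=11575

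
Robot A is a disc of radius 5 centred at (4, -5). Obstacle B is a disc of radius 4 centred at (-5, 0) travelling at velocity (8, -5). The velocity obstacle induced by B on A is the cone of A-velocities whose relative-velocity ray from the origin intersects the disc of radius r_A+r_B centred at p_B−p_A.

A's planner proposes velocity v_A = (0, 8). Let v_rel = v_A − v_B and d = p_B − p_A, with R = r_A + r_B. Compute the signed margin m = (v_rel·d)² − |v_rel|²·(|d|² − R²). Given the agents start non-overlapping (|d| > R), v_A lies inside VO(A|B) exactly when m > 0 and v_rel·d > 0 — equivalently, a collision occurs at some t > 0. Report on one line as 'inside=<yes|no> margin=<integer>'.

d = (-9, 5),  |d|² = 106;  R = 5+4 = 9,  c = 106−9² = 25
v_rel = (-8, 13),  |v_rel|² = 233;  v_rel·d = (-8)·(-9) + (13)·(5) = 137
233·t² − 274·t + 25 = 0  ⇒  m = 137² − 233·25 = 12944
m = 12944 > 0,  v_rel·d = 137 > 0  ⇒  inside

inside=yes margin=12944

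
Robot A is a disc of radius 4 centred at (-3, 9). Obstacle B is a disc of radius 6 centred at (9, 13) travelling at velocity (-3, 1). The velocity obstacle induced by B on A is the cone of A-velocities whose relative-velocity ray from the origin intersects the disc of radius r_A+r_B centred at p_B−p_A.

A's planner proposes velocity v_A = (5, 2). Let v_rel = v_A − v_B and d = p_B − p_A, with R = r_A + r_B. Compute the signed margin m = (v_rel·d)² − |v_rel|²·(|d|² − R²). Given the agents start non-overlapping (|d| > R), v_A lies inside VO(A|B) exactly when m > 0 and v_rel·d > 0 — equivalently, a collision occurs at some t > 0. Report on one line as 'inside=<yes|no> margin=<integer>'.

d = (12, 4),  |d|² = 160;  R = 4+6 = 10,  c = 160−10² = 60
v_rel = (8, 1),  |v_rel|² = 65;  v_rel·d = (8)·(12) + (1)·(4) = 100
65·t² − 200·t + 60 = 0  ⇒  m = 100² − 65·60 = 6100
m = 6100 > 0,  v_rel·d = 100 > 0  ⇒  inside

inside=yes margin=6100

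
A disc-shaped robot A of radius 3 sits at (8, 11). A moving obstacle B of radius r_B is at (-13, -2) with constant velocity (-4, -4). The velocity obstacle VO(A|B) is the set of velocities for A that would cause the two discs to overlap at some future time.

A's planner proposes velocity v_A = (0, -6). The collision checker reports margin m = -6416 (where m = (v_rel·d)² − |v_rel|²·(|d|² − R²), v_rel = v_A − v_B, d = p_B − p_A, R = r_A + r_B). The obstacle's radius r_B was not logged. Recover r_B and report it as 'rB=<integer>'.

m = -6416
d = (-21, -13);  v_rel = (4, -2),  |v_rel|² = 20
v_rel×d = (4)·(-13) − (-2)·(-21) = -94
since m = R²·20 − (-94)²:  R² = (8836 + -6416) / 20 = 121
R = √121 = 11  ⇒  r_B = 11 − 3 = 8

rB=8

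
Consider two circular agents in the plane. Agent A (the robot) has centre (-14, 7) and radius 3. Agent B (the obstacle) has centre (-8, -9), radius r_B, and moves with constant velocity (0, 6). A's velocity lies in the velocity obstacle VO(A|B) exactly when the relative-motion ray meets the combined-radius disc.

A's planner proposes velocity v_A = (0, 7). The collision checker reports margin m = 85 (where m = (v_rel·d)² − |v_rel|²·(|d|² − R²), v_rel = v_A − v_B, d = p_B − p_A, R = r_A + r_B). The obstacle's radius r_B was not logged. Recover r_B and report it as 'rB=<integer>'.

m = 85
d = (6, -16);  v_rel = (0, 1),  |v_rel|² = 1
v_rel×d = (0)·(-16) − (1)·(6) = -6
since m = R²·1 − (-6)²:  R² = (36 + 85) / 1 = 121
R = √121 = 11  ⇒  r_B = 11 − 3 = 8

rB=8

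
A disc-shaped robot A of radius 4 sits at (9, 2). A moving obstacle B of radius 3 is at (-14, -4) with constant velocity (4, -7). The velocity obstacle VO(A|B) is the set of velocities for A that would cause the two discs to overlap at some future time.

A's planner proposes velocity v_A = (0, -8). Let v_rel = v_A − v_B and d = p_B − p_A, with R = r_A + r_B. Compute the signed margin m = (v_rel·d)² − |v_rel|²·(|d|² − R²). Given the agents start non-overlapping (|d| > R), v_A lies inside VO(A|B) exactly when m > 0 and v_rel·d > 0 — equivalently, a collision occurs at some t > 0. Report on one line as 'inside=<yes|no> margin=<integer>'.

d = (-23, -6),  |d|² = 565;  R = 4+3 = 7,  c = 565−7² = 516
v_rel = (-4, -1),  |v_rel|² = 17;  v_rel·d = (-4)·(-23) + (-1)·(-6) = 98
17·t² − 196·t + 516 = 0  ⇒  m = 98² − 17·516 = 832
m = 832 > 0,  v_rel·d = 98 > 0  ⇒  inside

inside=yes margin=832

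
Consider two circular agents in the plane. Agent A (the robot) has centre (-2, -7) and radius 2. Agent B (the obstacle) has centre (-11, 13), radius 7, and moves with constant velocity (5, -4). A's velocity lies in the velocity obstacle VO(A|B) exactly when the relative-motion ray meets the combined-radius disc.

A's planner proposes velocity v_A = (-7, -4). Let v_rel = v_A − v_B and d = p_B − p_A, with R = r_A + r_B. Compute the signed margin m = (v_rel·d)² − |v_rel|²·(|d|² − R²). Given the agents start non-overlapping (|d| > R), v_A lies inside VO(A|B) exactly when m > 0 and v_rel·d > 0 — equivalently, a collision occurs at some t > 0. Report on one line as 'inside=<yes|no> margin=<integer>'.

d = (-9, 20),  |d|² = 481;  R = 2+7 = 9,  c = 481−9² = 400
v_rel = (-12, 0),  |v_rel|² = 144;  v_rel·d = (-12)·(-9) + (0)·(20) = 108
144·t² − 216·t + 400 = 0  ⇒  m = 108² − 144·400 = -45936
m = -45936 < 0,  v_rel·d = 108 > 0  ⇒  outside

inside=no margin=-45936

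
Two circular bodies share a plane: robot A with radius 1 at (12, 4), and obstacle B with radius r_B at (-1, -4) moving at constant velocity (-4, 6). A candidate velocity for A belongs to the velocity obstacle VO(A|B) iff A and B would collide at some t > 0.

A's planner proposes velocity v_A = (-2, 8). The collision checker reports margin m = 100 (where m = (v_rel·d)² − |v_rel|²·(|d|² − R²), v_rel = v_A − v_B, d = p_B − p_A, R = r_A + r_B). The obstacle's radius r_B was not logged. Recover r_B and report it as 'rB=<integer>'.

m = 100
d = (-13, -8);  v_rel = (2, 2),  |v_rel|² = 8
v_rel×d = (2)·(-8) − (2)·(-13) = 10
since m = R²·8 − 10²:  R² = (100 + 100) / 8 = 25
R = √25 = 5  ⇒  r_B = 5 − 1 = 4

rB=4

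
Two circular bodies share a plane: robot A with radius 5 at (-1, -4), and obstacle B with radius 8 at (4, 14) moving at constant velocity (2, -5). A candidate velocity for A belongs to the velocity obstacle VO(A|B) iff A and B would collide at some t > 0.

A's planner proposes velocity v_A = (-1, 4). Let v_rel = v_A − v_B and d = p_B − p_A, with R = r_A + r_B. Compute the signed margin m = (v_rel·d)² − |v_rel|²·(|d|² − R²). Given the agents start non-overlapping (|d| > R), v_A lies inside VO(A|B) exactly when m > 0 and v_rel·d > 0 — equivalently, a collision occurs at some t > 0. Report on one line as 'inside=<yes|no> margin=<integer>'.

d = (5, 18),  |d|² = 349;  R = 5+8 = 13,  c = 349−13² = 180
v_rel = (-3, 9),  |v_rel|² = 90;  v_rel·d = (-3)·(5) + (9)·(18) = 147
90·t² − 294·t + 180 = 0  ⇒  m = 147² − 90·180 = 5409
m = 5409 > 0,  v_rel·d = 147 > 0  ⇒  inside

inside=yes margin=5409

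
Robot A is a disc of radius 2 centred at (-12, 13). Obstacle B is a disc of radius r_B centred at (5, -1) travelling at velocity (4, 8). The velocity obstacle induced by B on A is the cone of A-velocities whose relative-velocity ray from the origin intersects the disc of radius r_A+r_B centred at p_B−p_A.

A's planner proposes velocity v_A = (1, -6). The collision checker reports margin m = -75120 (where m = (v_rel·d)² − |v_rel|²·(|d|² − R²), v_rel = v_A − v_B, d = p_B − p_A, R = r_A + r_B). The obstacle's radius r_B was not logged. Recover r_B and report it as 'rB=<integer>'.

m = -75120
d = (17, -14);  v_rel = (-3, -14),  |v_rel|² = 205
v_rel×d = (-3)·(-14) − (-14)·(17) = 280
since m = R²·205 − 280²:  R² = (78400 + -75120) / 205 = 16
R = √16 = 4  ⇒  r_B = 4 − 2 = 2

rB=2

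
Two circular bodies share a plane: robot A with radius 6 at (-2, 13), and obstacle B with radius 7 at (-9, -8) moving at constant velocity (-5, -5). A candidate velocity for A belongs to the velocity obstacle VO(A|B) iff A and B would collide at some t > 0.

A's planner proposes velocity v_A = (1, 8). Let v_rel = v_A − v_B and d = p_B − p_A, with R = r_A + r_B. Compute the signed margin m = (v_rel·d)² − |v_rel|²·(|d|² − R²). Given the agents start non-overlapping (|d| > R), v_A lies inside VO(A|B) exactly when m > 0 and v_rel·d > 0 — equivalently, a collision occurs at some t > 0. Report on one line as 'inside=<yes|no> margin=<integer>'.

d = (-7, -21),  |d|² = 490;  R = 6+7 = 13,  c = 490−13² = 321
v_rel = (6, 13),  |v_rel|² = 205;  v_rel·d = (6)·(-7) + (13)·(-21) = -315
205·t² + 630·t + 321 = 0  ⇒  m = (-315)² − 205·321 = 33420
m = 33420 > 0,  v_rel·d = -315 < 0  ⇒  outside

inside=no margin=33420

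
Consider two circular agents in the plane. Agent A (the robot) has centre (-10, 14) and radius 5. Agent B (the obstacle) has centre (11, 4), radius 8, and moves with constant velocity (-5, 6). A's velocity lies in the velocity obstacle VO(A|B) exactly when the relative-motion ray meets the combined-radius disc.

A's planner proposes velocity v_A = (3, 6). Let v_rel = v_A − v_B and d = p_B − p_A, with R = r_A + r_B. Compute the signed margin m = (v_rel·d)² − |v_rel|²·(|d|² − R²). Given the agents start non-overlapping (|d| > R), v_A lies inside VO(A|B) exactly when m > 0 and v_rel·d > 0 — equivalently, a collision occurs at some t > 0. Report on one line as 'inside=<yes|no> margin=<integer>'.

d = (21, -10),  |d|² = 541;  R = 5+8 = 13,  c = 541−13² = 372
v_rel = (8, 0),  |v_rel|² = 64;  v_rel·d = (8)·(21) + (0)·(-10) = 168
64·t² − 336·t + 372 = 0  ⇒  m = 168² − 64·372 = 4416
m = 4416 > 0,  v_rel·d = 168 > 0  ⇒  inside

inside=yes margin=4416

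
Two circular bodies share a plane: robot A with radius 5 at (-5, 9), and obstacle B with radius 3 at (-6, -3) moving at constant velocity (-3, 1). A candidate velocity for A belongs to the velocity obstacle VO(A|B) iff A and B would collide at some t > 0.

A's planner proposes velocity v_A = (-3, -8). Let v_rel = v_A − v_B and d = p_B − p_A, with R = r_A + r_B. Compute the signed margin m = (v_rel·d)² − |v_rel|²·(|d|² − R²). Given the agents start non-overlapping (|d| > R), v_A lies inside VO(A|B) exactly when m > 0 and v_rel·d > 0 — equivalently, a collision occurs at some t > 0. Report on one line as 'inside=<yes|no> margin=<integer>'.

d = (-1, -12),  |d|² = 145;  R = 5+3 = 8,  c = 145−8² = 81
v_rel = (0, -9),  |v_rel|² = 81;  v_rel·d = (0)·(-1) + (-9)·(-12) = 108
81·t² − 216·t + 81 = 0  ⇒  m = 108² − 81·81 = 5103
m = 5103 > 0,  v_rel·d = 108 > 0  ⇒  inside

inside=yes margin=5103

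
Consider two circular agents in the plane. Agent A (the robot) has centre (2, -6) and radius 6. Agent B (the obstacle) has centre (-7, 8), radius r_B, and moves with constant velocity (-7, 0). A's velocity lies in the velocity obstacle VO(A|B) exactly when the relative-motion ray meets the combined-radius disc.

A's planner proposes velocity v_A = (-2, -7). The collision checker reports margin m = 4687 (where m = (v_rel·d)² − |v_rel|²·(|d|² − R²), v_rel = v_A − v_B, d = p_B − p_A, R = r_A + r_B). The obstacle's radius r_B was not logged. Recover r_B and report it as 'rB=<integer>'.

m = 4687
d = (-9, 14);  v_rel = (5, -7),  |v_rel|² = 74
v_rel×d = (5)·(14) − (-7)·(-9) = 7
since m = R²·74 − 7²:  R² = (49 + 4687) / 74 = 64
R = √64 = 8  ⇒  r_B = 8 − 6 = 2

rB=2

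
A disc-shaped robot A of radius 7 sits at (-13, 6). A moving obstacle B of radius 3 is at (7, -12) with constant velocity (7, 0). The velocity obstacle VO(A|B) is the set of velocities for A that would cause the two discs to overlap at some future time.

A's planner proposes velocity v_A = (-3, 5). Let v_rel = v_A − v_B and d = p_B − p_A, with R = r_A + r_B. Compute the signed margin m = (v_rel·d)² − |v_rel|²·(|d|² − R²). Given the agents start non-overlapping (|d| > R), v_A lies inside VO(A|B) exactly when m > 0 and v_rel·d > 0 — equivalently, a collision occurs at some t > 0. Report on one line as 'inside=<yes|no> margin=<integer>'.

d = (20, -18),  |d|² = 724;  R = 7+3 = 10,  c = 724−10² = 624
v_rel = (-10, 5),  |v_rel|² = 125;  v_rel·d = (-10)·(20) + (5)·(-18) = -290
125·t² + 580·t + 624 = 0  ⇒  m = (-290)² − 125·624 = 6100
m = 6100 > 0,  v_rel·d = -290 < 0  ⇒  outside

inside=no margin=6100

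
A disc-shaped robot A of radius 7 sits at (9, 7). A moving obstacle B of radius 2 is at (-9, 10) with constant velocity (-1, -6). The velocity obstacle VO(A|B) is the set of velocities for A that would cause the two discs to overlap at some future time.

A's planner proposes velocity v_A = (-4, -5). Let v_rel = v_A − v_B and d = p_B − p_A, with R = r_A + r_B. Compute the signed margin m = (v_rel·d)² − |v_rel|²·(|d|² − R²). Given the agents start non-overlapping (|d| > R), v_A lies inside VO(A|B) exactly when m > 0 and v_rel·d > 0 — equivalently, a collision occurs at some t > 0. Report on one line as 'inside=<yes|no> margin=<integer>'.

d = (-18, 3),  |d|² = 333;  R = 7+2 = 9,  c = 333−9² = 252
v_rel = (-3, 1),  |v_rel|² = 10;  v_rel·d = (-3)·(-18) + (1)·(3) = 57
10·t² − 114·t + 252 = 0  ⇒  m = 57² − 10·252 = 729
m = 729 > 0,  v_rel·d = 57 > 0  ⇒  inside

inside=yes margin=729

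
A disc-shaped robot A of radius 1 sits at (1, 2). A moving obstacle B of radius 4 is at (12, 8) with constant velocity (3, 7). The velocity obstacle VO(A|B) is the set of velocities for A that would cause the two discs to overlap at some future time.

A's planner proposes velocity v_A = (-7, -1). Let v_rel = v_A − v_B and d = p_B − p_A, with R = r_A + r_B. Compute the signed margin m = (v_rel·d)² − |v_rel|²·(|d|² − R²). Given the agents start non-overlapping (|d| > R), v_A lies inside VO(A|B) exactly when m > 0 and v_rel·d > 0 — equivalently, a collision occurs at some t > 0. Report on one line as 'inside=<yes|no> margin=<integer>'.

d = (11, 6),  |d|² = 157;  R = 1+4 = 5,  c = 157−5² = 132
v_rel = (-10, -8),  |v_rel|² = 164;  v_rel·d = (-10)·(11) + (-8)·(6) = -158
164·t² + 316·t + 132 = 0  ⇒  m = (-158)² − 164·132 = 3316
m = 3316 > 0,  v_rel·d = -158 < 0  ⇒  outside

inside=no margin=3316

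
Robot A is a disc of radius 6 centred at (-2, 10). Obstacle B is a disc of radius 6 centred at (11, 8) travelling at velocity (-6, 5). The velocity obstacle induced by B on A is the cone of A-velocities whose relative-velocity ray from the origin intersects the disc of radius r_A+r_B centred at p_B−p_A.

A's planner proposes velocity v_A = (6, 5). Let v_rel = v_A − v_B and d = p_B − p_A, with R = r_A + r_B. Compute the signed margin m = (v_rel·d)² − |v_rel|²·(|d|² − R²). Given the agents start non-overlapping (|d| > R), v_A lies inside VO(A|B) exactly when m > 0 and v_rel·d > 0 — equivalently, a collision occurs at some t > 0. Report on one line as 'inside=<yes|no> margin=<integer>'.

d = (13, -2),  |d|² = 173;  R = 6+6 = 12,  c = 173−12² = 29
v_rel = (12, 0),  |v_rel|² = 144;  v_rel·d = (12)·(13) + (0)·(-2) = 156
144·t² − 312·t + 29 = 0  ⇒  m = 156² − 144·29 = 20160
m = 20160 > 0,  v_rel·d = 156 > 0  ⇒  inside

inside=yes margin=20160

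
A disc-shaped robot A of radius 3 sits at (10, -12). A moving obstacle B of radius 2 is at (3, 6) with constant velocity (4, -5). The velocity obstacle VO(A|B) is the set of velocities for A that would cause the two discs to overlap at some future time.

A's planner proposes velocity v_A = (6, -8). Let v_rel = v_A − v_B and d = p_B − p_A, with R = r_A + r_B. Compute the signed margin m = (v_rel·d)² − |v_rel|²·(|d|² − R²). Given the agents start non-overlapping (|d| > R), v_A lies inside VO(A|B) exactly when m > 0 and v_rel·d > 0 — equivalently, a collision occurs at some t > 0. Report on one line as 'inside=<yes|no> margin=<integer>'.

d = (-7, 18),  |d|² = 373;  R = 3+2 = 5,  c = 373−5² = 348
v_rel = (2, -3),  |v_rel|² = 13;  v_rel·d = (2)·(-7) + (-3)·(18) = -68
13·t² + 136·t + 348 = 0  ⇒  m = (-68)² − 13·348 = 100
m = 100 > 0,  v_rel·d = -68 < 0  ⇒  outside

inside=no margin=100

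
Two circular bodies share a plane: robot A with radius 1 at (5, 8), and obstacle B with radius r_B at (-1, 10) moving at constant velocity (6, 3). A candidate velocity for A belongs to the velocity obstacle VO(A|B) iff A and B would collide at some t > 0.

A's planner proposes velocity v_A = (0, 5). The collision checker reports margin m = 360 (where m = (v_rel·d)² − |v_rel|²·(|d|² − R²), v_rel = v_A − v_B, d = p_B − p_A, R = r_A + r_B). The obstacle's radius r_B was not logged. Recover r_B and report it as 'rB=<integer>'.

m = 360
d = (-6, 2);  v_rel = (-6, 2),  |v_rel|² = 40
v_rel×d = (-6)·(2) − (2)·(-6) = 0
since m = R²·40 − 0²:  R² = (0 + 360) / 40 = 9
R = √9 = 3  ⇒  r_B = 3 − 1 = 2

rB=2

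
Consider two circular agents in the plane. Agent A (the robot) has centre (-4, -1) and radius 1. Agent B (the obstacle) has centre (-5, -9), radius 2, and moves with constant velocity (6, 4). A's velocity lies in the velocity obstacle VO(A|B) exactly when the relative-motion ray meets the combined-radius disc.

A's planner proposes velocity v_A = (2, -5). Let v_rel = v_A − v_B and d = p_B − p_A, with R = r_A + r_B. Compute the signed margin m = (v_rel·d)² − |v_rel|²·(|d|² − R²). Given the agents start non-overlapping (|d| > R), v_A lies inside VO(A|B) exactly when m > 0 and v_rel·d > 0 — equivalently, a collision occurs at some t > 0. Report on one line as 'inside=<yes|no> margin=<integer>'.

d = (-1, -8),  |d|² = 65;  R = 1+2 = 3,  c = 65−3² = 56
v_rel = (-4, -9),  |v_rel|² = 97;  v_rel·d = (-4)·(-1) + (-9)·(-8) = 76
97·t² − 152·t + 56 = 0  ⇒  m = 76² − 97·56 = 344
m = 344 > 0,  v_rel·d = 76 > 0  ⇒  inside

inside=yes margin=344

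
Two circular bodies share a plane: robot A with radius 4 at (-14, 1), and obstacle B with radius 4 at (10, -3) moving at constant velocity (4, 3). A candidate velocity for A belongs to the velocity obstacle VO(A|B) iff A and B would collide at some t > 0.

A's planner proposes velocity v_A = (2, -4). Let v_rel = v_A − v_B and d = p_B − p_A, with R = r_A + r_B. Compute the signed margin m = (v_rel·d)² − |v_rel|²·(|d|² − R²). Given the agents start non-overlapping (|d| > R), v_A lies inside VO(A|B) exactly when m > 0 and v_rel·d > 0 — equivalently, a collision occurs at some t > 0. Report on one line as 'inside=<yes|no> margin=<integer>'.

d = (24, -4),  |d|² = 592;  R = 4+4 = 8,  c = 592−8² = 528
v_rel = (-2, -7),  |v_rel|² = 53;  v_rel·d = (-2)·(24) + (-7)·(-4) = -20
53·t² + 40·t + 528 = 0  ⇒  m = (-20)² − 53·528 = -27584
m = -27584 < 0,  v_rel·d = -20 < 0  ⇒  outside

inside=no margin=-27584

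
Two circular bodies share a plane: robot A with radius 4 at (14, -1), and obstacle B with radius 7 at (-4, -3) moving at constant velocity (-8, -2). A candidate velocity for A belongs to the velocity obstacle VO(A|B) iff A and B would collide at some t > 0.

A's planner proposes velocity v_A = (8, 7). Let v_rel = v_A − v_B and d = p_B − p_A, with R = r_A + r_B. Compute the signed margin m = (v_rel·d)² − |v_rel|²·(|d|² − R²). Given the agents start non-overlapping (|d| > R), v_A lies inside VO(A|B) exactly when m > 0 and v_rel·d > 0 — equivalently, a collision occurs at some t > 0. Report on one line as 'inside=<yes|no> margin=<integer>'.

d = (-18, -2),  |d|² = 328;  R = 4+7 = 11,  c = 328−11² = 207
v_rel = (16, 9),  |v_rel|² = 337;  v_rel·d = (16)·(-18) + (9)·(-2) = -306
337·t² + 612·t + 207 = 0  ⇒  m = (-306)² − 337·207 = 23877
m = 23877 > 0,  v_rel·d = -306 < 0  ⇒  outside

inside=no margin=23877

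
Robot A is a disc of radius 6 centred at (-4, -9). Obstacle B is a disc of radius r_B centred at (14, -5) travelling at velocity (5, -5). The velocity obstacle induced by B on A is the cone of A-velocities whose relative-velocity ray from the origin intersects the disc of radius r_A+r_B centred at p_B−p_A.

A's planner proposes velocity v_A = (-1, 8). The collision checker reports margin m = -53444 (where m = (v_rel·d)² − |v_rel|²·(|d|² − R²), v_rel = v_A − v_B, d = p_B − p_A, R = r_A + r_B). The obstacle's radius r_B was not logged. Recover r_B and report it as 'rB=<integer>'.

m = -53444
d = (18, 4);  v_rel = (-6, 13),  |v_rel|² = 205
v_rel×d = (-6)·(4) − (13)·(18) = -258
since m = R²·205 − (-258)²:  R² = (66564 + -53444) / 205 = 64
R = √64 = 8  ⇒  r_B = 8 − 6 = 2

rB=2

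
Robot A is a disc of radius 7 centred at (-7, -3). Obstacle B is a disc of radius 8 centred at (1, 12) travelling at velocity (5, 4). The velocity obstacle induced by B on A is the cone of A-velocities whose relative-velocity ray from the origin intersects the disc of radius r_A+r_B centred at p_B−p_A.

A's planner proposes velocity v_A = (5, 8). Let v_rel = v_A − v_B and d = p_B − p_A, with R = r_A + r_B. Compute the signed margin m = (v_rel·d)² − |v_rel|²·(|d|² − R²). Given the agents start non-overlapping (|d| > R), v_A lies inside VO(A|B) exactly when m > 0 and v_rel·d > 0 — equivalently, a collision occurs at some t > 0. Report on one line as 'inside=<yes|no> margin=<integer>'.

d = (8, 15),  |d|² = 289;  R = 7+8 = 15,  c = 289−15² = 64
v_rel = (0, 4),  |v_rel|² = 16;  v_rel·d = (0)·(8) + (4)·(15) = 60
16·t² − 120·t + 64 = 0  ⇒  m = 60² − 16·64 = 2576
m = 2576 > 0,  v_rel·d = 60 > 0  ⇒  inside

inside=yes margin=2576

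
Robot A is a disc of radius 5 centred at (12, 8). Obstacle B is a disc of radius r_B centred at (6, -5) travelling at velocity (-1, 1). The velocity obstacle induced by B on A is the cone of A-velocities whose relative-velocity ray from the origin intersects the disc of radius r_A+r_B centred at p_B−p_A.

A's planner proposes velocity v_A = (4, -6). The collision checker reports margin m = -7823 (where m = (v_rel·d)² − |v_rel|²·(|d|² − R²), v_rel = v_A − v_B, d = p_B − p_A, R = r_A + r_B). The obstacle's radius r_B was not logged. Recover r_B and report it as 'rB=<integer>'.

m = -7823
d = (-6, -13);  v_rel = (5, -7),  |v_rel|² = 74
v_rel×d = (5)·(-13) − (-7)·(-6) = -107
since m = R²·74 − (-107)²:  R² = (11449 + -7823) / 74 = 49
R = √49 = 7  ⇒  r_B = 7 − 5 = 2

rB=2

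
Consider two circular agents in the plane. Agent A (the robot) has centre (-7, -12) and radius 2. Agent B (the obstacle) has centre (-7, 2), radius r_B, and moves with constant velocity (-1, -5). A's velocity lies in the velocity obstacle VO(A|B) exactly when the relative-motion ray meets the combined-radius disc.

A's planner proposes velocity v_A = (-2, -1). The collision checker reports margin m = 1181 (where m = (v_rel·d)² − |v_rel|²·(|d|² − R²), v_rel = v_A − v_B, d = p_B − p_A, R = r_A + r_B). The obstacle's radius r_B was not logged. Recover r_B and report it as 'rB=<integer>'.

m = 1181
d = (0, 14);  v_rel = (-1, 4),  |v_rel|² = 17
v_rel×d = (-1)·(14) − (4)·(0) = -14
since m = R²·17 − (-14)²:  R² = (196 + 1181) / 17 = 81
R = √81 = 9  ⇒  r_B = 9 − 2 = 7

rB=7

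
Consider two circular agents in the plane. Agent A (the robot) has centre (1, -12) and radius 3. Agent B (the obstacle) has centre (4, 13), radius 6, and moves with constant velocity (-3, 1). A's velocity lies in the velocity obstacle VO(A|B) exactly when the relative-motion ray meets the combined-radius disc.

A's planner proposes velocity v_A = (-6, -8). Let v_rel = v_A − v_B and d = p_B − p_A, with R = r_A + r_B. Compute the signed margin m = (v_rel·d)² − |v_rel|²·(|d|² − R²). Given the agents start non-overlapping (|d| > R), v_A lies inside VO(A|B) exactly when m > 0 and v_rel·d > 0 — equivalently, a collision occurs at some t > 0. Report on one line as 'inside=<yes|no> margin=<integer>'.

d = (3, 25),  |d|² = 634;  R = 3+6 = 9,  c = 634−9² = 553
v_rel = (-3, -9),  |v_rel|² = 90;  v_rel·d = (-3)·(3) + (-9)·(25) = -234
90·t² + 468·t + 553 = 0  ⇒  m = (-234)² − 90·553 = 4986
m = 4986 > 0,  v_rel·d = -234 < 0  ⇒  outside

inside=no margin=4986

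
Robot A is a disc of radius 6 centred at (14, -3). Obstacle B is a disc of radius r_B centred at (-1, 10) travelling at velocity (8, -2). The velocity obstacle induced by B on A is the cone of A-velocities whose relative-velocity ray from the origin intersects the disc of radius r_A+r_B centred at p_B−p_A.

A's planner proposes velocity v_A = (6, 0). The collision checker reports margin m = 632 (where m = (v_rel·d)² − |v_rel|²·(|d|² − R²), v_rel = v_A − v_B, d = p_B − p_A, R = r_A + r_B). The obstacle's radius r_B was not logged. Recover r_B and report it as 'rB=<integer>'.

m = 632
d = (-15, 13);  v_rel = (-2, 2),  |v_rel|² = 8
v_rel×d = (-2)·(13) − (2)·(-15) = 4
since m = R²·8 − 4²:  R² = (16 + 632) / 8 = 81
R = √81 = 9  ⇒  r_B = 9 − 6 = 3

rB=3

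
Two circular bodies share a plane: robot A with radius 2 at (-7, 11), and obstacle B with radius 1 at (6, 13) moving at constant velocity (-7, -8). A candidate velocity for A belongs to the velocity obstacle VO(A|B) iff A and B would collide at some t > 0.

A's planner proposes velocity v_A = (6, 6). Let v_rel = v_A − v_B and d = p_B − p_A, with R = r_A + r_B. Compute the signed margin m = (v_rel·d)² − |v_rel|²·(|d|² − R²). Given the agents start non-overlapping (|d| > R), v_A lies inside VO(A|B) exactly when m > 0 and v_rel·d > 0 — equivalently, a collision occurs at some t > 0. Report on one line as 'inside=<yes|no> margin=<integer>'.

d = (13, 2),  |d|² = 173;  R = 2+1 = 3,  c = 173−3² = 164
v_rel = (13, 14),  |v_rel|² = 365;  v_rel·d = (13)·(13) + (14)·(2) = 197
365·t² − 394·t + 164 = 0  ⇒  m = 197² − 365·164 = -21051
m = -21051 < 0,  v_rel·d = 197 > 0  ⇒  outside

inside=no margin=-21051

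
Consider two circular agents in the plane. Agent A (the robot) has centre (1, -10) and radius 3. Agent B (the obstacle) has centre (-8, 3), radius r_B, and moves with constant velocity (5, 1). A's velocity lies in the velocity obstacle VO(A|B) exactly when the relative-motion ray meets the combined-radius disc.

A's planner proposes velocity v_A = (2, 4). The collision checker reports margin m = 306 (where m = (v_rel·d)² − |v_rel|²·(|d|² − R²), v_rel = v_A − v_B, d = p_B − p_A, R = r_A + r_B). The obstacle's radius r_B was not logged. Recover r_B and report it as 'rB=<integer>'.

m = 306
d = (-9, 13);  v_rel = (-3, 3),  |v_rel|² = 18
v_rel×d = (-3)·(13) − (3)·(-9) = -12
since m = R²·18 − (-12)²:  R² = (144 + 306) / 18 = 25
R = √25 = 5  ⇒  r_B = 5 − 3 = 2

rB=2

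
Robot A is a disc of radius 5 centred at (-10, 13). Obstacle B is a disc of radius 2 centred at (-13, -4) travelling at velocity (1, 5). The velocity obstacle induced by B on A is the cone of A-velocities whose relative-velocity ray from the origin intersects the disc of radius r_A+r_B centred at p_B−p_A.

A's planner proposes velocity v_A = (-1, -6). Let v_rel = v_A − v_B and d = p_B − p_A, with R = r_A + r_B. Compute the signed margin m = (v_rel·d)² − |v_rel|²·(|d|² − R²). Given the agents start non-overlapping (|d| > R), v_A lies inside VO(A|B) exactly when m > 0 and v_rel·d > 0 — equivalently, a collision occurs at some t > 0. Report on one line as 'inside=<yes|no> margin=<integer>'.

d = (-3, -17),  |d|² = 298;  R = 5+2 = 7,  c = 298−7² = 249
v_rel = (-2, -11),  |v_rel|² = 125;  v_rel·d = (-2)·(-3) + (-11)·(-17) = 193
125·t² − 386·t + 249 = 0  ⇒  m = 193² − 125·249 = 6124
m = 6124 > 0,  v_rel·d = 193 > 0  ⇒  inside

inside=yes margin=6124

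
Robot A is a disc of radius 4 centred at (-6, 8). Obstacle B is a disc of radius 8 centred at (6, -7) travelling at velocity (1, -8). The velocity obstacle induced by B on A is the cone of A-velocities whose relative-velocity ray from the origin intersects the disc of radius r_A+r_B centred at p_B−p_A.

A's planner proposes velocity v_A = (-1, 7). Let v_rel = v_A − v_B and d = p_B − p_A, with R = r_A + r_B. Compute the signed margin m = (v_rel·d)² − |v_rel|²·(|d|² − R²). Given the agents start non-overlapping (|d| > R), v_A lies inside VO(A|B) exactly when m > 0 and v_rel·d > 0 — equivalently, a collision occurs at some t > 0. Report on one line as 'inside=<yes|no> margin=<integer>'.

d = (12, -15),  |d|² = 369;  R = 4+8 = 12,  c = 369−12² = 225
v_rel = (-2, 15),  |v_rel|² = 229;  v_rel·d = (-2)·(12) + (15)·(-15) = -249
229·t² + 498·t + 225 = 0  ⇒  m = (-249)² − 229·225 = 10476
m = 10476 > 0,  v_rel·d = -249 < 0  ⇒  outside

inside=no margin=10476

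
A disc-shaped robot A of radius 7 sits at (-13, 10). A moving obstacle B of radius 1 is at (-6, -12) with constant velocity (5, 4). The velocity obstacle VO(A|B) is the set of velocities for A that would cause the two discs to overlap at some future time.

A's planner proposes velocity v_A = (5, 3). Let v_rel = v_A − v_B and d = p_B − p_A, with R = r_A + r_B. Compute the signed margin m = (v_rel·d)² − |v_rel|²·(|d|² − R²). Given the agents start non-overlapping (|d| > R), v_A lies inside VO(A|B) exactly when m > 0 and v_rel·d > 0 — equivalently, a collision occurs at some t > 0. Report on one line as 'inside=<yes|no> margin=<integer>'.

d = (7, -22),  |d|² = 533;  R = 7+1 = 8,  c = 533−8² = 469
v_rel = (0, -1),  |v_rel|² = 1;  v_rel·d = (0)·(7) + (-1)·(-22) = 22
1·t² − 44·t + 469 = 0  ⇒  m = 22² − 1·469 = 15
m = 15 > 0,  v_rel·d = 22 > 0  ⇒  inside

inside=yes margin=15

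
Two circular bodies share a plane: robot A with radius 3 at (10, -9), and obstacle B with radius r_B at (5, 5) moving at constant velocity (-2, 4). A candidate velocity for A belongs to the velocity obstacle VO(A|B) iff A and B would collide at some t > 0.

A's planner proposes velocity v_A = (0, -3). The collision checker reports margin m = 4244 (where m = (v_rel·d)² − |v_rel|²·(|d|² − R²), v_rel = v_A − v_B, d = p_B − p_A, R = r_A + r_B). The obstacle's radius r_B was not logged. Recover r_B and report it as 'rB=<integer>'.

m = 4244
d = (-5, 14);  v_rel = (2, -7),  |v_rel|² = 53
v_rel×d = (2)·(14) − (-7)·(-5) = -7
since m = R²·53 − (-7)²:  R² = (49 + 4244) / 53 = 81
R = √81 = 9  ⇒  r_B = 9 − 3 = 6

rB=6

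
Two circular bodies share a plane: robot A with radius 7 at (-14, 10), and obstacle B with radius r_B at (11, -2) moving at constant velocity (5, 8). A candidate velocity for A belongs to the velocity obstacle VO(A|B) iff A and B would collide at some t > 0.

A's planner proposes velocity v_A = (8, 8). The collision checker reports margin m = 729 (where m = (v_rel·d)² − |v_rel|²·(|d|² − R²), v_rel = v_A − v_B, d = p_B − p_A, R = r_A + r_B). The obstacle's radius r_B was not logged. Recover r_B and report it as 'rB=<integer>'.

m = 729
d = (25, -12);  v_rel = (3, 0),  |v_rel|² = 9
v_rel×d = (3)·(-12) − (0)·(25) = -36
since m = R²·9 − (-36)²:  R² = (1296 + 729) / 9 = 225
R = √225 = 15  ⇒  r_B = 15 − 7 = 8

rB=8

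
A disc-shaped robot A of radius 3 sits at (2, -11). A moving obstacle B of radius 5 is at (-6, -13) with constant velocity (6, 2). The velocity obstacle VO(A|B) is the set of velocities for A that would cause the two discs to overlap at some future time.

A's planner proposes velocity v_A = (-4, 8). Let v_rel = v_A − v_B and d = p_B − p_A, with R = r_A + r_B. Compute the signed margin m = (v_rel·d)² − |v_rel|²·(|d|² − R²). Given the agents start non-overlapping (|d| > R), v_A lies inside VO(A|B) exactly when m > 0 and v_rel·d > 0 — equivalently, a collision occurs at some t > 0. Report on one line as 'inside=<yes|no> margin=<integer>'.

d = (-8, -2),  |d|² = 68;  R = 3+5 = 8,  c = 68−8² = 4
v_rel = (-10, 6),  |v_rel|² = 136;  v_rel·d = (-10)·(-8) + (6)·(-2) = 68
136·t² − 136·t + 4 = 0  ⇒  m = 68² − 136·4 = 4080
m = 4080 > 0,  v_rel·d = 68 > 0  ⇒  inside

inside=yes margin=4080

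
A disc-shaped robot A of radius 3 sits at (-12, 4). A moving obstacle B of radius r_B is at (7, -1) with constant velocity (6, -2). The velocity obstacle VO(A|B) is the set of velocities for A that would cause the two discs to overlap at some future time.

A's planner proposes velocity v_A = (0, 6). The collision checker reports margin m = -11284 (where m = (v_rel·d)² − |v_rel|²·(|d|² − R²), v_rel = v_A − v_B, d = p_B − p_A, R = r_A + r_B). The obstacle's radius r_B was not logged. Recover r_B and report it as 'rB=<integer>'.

m = -11284
d = (19, -5);  v_rel = (-6, 8),  |v_rel|² = 100
v_rel×d = (-6)·(-5) − (8)·(19) = -122
since m = R²·100 − (-122)²:  R² = (14884 + -11284) / 100 = 36
R = √36 = 6  ⇒  r_B = 6 − 3 = 3

rB=3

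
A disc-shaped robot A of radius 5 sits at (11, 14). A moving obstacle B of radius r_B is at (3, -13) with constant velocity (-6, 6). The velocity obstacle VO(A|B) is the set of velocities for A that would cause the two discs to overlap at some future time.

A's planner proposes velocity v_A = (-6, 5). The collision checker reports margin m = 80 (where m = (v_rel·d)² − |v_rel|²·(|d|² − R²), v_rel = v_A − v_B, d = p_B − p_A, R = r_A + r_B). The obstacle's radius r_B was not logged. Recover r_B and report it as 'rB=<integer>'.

m = 80
d = (-8, -27);  v_rel = (0, -1),  |v_rel|² = 1
v_rel×d = (0)·(-27) − (-1)·(-8) = -8
since m = R²·1 − (-8)²:  R² = (64 + 80) / 1 = 144
R = √144 = 12  ⇒  r_B = 12 − 5 = 7

rB=7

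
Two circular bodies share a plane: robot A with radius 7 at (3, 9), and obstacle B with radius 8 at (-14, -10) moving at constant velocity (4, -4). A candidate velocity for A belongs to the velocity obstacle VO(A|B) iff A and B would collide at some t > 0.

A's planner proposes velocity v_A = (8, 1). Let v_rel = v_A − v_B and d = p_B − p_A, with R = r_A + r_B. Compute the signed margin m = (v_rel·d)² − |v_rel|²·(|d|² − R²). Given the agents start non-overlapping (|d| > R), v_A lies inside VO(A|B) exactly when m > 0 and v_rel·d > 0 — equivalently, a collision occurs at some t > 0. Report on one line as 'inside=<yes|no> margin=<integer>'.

d = (-17, -19),  |d|² = 650;  R = 7+8 = 15,  c = 650−15² = 425
v_rel = (4, 5),  |v_rel|² = 41;  v_rel·d = (4)·(-17) + (5)·(-19) = -163
41·t² + 326·t + 425 = 0  ⇒  m = (-163)² − 41·425 = 9144
m = 9144 > 0,  v_rel·d = -163 < 0  ⇒  outside

inside=no margin=9144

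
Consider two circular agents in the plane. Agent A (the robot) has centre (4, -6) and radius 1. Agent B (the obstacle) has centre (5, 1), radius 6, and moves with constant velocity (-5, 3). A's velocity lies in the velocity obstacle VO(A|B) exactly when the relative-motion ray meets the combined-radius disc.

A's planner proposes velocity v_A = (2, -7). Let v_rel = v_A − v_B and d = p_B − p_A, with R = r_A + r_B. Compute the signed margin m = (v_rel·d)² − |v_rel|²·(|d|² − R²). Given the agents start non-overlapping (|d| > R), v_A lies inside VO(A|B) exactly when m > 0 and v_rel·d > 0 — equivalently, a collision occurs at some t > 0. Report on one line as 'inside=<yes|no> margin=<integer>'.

d = (1, 7),  |d|² = 50;  R = 1+6 = 7,  c = 50−7² = 1
v_rel = (7, -10),  |v_rel|² = 149;  v_rel·d = (7)·(1) + (-10)·(7) = -63
149·t² + 126·t + 1 = 0  ⇒  m = (-63)² − 149·1 = 3820
m = 3820 > 0,  v_rel·d = -63 < 0  ⇒  outside

inside=no margin=3820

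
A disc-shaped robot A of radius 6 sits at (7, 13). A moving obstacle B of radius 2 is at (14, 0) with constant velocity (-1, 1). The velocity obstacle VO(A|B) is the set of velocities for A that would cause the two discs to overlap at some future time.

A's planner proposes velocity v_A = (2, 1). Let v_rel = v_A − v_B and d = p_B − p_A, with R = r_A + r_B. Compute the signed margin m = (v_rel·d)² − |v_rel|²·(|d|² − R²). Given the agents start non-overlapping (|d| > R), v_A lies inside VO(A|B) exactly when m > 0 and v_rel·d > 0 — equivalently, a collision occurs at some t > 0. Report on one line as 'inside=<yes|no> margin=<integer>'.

d = (7, -13),  |d|² = 218;  R = 6+2 = 8,  c = 218−8² = 154
v_rel = (3, 0),  |v_rel|² = 9;  v_rel·d = (3)·(7) + (0)·(-13) = 21
9·t² − 42·t + 154 = 0  ⇒  m = 21² − 9·154 = -945
m = -945 < 0,  v_rel·d = 21 > 0  ⇒  outside

inside=no margin=-945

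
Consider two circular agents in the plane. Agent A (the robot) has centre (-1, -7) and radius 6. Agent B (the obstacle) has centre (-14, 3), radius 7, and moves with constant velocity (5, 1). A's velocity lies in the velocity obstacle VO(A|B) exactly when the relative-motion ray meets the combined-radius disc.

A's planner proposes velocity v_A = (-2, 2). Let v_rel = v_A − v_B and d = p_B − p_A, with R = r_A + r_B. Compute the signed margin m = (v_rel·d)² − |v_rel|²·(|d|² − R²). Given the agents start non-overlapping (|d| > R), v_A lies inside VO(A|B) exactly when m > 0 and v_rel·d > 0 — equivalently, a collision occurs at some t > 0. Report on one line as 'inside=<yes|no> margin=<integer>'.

d = (-13, 10),  |d|² = 269;  R = 6+7 = 13,  c = 269−13² = 100
v_rel = (-7, 1),  |v_rel|² = 50;  v_rel·d = (-7)·(-13) + (1)·(10) = 101
50·t² − 202·t + 100 = 0  ⇒  m = 101² − 50·100 = 5201
m = 5201 > 0,  v_rel·d = 101 > 0  ⇒  inside

inside=yes margin=5201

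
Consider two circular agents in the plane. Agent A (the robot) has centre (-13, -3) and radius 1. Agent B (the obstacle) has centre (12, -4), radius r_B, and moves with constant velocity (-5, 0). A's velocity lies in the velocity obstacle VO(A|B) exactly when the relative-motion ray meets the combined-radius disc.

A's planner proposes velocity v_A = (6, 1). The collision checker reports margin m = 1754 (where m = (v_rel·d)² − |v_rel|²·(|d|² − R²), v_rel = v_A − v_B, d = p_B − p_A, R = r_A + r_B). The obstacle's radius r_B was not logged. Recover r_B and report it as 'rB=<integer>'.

m = 1754
d = (25, -1);  v_rel = (11, 1),  |v_rel|² = 122
v_rel×d = (11)·(-1) − (1)·(25) = -36
since m = R²·122 − (-36)²:  R² = (1296 + 1754) / 122 = 25
R = √25 = 5  ⇒  r_B = 5 − 1 = 4

rB=4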